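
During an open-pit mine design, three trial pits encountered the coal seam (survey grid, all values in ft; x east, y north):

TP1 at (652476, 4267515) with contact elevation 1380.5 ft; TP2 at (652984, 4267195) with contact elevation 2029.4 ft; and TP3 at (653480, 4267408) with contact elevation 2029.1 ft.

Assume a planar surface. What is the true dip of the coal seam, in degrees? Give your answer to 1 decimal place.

52.7°

Let the plane be z = a·x + b·y + c.
TP2−TP1: 508a − 320b = 648.9;  TP3−TP1: 1004a − 107b = 648.6.
Solving gives a = 0.51745, b = −1.20636.
Gradient magnitude |∇z| = √(a² + b²) = √(0.26775 + 1.45531) = 1.31265.
True dip = arctan(1.31265) = 52.7°, dipping toward NNW (azimuth ≈ 337°).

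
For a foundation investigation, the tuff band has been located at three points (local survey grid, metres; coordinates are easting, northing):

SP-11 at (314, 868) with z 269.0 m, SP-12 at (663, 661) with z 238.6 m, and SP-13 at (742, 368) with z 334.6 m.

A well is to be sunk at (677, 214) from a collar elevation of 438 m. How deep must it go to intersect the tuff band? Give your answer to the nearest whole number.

Two edge vectors: SP-11→SP-12 = (349, -207, -30.4), SP-11→SP-13 = (428, -500, 65.6).
Normal n = (SP-11→SP-12) × (SP-11→SP-13) = (-28779.2, -35905.6, -85904).
So ∂z/∂easting = −n_x/n_z = −0.33502 and ∂z/∂northing = −n_y/n_z = −0.41797.
Intercept c from SP-11: 269 + 105.19 + 362.80 = 737.00.
At (677, 214): z_contact = −226.8 − 89.4 + 737.00 = 420.7 m.
Depth below ground = 438 − 420.7 = 17 m.

17 m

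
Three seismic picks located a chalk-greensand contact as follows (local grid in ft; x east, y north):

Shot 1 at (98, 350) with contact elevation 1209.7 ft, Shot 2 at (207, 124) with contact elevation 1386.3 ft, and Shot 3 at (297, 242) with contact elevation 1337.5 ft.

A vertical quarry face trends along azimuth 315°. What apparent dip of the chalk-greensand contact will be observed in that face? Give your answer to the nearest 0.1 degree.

33.5°

Two edge vectors: Shot 1→Shot 2 = (109, -226, 176.6), Shot 1→Shot 3 = (199, -108, 127.8).
Normal n = (Shot 1→Shot 2) × (Shot 1→Shot 3) = (-9810, 21213.2, 33202).
So ∂z/∂x = −n_x/n_z = 0.29546 and ∂z/∂y = −n_y/n_z = −0.63891.
Unit vector along 315° is (sin 315°, cos 315°) = (-0.7071, 0.7071).
Slope in that direction = a·(-0.7071) + b·(0.7071) = −0.66070.
Apparent dip = arctan|0.66070| = 33.5° (true dip is 35.1°, so apparent ≤ true as expected).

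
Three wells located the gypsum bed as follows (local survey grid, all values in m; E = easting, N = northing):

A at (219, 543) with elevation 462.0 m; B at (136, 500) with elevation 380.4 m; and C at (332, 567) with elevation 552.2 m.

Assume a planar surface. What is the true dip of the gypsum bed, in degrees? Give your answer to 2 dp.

42.07°

Two edge vectors: A→B = (-83, -43, -81.6), A→C = (113, 24, 90.2).
Normal n = (A→B) × (A→C) = (-1920.2, -1734.2, 2867).
So ∂z/∂E = −n_x/n_z = 0.66976 and ∂z/∂N = −n_y/n_z = 0.60488.
Gradient magnitude |∇z| = √(a² + b²) = √(0.44858 + 0.36588) = 0.90248.
True dip = arctan(0.90248) = 42.07°, dipping toward SW (azimuth ≈ 228°).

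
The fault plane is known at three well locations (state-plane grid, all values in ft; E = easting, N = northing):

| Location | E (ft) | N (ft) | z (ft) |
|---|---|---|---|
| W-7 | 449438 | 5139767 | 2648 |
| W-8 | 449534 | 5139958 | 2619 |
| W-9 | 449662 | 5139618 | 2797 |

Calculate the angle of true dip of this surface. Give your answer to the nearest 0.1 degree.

Two edge vectors: W-7→W-8 = (96, 191, -29), W-7→W-9 = (224, -149, 149).
Normal n = (W-7→W-8) × (W-7→W-9) = (24138, -20800, -57088).
So ∂z/∂E = −n_x/n_z = 0.42282 and ∂z/∂N = −n_y/n_z = −0.36435.
Gradient magnitude |∇z| = √(a² + b²) = √(0.17878 + 0.13275) = 0.55815.
True dip = arctan(0.55815) = 29.2°, dipping toward NW (azimuth ≈ 311°).

29.2°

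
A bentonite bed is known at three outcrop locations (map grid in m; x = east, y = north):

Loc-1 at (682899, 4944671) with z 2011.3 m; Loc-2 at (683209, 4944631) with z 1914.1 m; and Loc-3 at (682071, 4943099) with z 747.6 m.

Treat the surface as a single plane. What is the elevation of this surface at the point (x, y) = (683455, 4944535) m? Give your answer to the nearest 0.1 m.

1778.7 m

Let the plane be z = a·x + b·y + c.
Loc-2−Loc-1: 310a − 40b = −97.2;  Loc-3−Loc-1: −828a − 1572b = −1263.7.
Solving gives a = −0.196469141, b = 0.907364153.
Then c = 2011.3 − a·682899 − b·4944671 = −4350437.34.
At (683455, 4944535): z = −134277.8 + 4486493.8 − 4350437.34 = 1778.7 m.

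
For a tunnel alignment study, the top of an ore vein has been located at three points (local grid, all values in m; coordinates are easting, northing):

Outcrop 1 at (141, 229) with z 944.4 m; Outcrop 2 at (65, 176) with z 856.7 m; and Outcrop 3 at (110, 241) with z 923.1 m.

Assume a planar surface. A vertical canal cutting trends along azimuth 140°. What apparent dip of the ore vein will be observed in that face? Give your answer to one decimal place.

12.4°

Two edge vectors: Outcrop 1→Outcrop 2 = (-76, -53, -87.7), Outcrop 1→Outcrop 3 = (-31, 12, -21.3).
Normal n = (Outcrop 1→Outcrop 2) × (Outcrop 1→Outcrop 3) = (2181.3, 1099.9, -2555).
So ∂z/∂easting = −n_x/n_z = 0.85374 and ∂z/∂northing = −n_y/n_z = 0.43049.
Unit vector along 140° is (sin 140°, cos 140°) = (0.6428, -0.7660).
Slope in that direction = a·(0.6428) + b·(-0.7660) = 0.21900.
Apparent dip = arctan|0.21900| = 12.4° (true dip is 43.7°, so apparent ≤ true as expected).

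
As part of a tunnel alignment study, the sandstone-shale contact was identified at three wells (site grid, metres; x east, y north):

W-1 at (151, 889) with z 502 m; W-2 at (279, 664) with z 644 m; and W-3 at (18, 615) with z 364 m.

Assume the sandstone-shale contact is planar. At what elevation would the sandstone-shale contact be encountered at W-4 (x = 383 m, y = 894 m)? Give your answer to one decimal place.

Let the plane be z = a·x + b·y + c.
W-2−W-1: 128a − 225b = 142;  W-3−W-1: −133a − 274b = −138.
Solving gives a = 1.07633, b = −0.01880.
Then c = 502 − a·151 − b·889 = 356.19.
At (383, 894): z = 412.2 − 16.8 + 356.19 = 751.6 m.

751.6 m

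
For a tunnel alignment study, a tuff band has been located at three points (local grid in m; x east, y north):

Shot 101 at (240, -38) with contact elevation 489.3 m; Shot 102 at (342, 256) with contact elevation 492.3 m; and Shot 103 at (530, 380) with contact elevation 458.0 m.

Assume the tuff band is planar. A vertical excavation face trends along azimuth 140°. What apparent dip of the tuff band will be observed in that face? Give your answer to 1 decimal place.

Let the plane be z = a·x + b·y + c.
Shot 102−Shot 101: 102a + 294b = 3;  Shot 103−Shot 101: 290a + 418b = −31.3.
Solving gives a = −0.24531, b = 0.09531.
Unit vector along 140° is (sin 140°, cos 140°) = (0.6428, -0.7660).
Slope in that direction = a·(0.6428) + b·(-0.7660) = −0.23070.
Apparent dip = arctan|0.23070| = 13.0° (true dip is 14.7°, so apparent ≤ true as expected).

13.0°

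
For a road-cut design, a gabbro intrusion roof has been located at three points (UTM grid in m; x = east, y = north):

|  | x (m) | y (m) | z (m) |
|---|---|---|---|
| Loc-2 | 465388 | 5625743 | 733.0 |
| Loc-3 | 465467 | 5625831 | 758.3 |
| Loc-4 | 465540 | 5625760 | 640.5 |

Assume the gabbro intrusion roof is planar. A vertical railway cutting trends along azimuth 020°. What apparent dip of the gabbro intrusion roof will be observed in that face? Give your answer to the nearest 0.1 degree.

Let the plane be z = a·x + b·y + c.
Loc-3−Loc-2: 79a + 88b = 25.3;  Loc-4−Loc-2: 152a + 17b = −92.5.
Solving gives a = −0.71222, b = 0.92688.
Unit vector along 020° is (sin 20°, cos 20°) = (0.3420, 0.9397).
Slope in that direction = a·(0.3420) + b·(0.9397) = 0.62739.
Apparent dip = arctan|0.62739| = 32.1° (true dip is 49.5°, so apparent ≤ true as expected).

32.1°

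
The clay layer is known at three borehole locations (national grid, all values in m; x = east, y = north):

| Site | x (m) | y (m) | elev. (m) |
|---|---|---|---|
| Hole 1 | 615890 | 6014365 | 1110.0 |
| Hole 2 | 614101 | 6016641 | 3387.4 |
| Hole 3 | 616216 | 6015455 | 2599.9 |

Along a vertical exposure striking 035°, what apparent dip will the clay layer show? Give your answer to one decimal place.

Let the plane be z = a·x + b·y + c.
Hole 2−Hole 1: −1789a + 2276b = 2277.4;  Hole 3−Hole 1: 326a + 1090b = 1489.9.
Solving gives a = 0.33754, b = 1.26593.
Unit vector along 035° is (sin 35°, cos 35°) = (0.5736, 0.8192).
Slope in that direction = a·(0.5736) + b·(0.8192) = 1.23059.
Apparent dip = arctan|1.23059| = 50.9° (true dip is 52.6°, so apparent ≤ true as expected).

50.9°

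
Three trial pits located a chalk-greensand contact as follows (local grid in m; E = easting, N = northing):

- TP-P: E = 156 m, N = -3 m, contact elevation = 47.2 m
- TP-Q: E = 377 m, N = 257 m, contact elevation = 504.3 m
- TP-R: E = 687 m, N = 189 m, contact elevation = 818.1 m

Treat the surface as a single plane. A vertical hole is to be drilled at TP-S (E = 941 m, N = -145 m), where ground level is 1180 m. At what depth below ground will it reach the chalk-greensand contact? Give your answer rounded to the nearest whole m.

315 m

Let the plane be z = a·E + b·N + c.
TP-Q−TP-P: 221a + 260b = 457.1;  TP-R−TP-P: 531a + 192b = 770.9.
Solving gives a = 1.17822, b = 0.75659.
Then c = 47.2 − a·156 − b·-3 = −134.33.
At (941, -145): z_contact = 1108.7 − 109.7 − 134.33 = 864.7 m.
Depth below ground = 1180 − 864.7 = 315 m.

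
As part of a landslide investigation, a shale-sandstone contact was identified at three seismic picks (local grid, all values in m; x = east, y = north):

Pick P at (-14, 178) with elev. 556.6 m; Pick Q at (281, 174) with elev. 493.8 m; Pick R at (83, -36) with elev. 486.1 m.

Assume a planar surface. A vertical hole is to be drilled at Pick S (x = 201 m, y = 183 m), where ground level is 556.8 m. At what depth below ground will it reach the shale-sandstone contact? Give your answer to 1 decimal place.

Two edge vectors: Pick P→Pick Q = (295, -4, -62.8), Pick P→Pick R = (97, -214, -70.5).
Normal n = (Pick P→Pick Q) × (Pick P→Pick R) = (-13157.2, 14705.9, -62742).
So ∂z/∂x = −n_x/n_z = −0.20970 and ∂z/∂y = −n_y/n_z = 0.23439.
Intercept c from Pick P: 556.6 − 2.94 − 41.72 = 511.94.
At (201, 183): z_contact = −42.15 + 42.89 + 511.94 = 512.69 m.
Depth below ground = 556.8 − 512.69 = 44.1 m.

44.1 m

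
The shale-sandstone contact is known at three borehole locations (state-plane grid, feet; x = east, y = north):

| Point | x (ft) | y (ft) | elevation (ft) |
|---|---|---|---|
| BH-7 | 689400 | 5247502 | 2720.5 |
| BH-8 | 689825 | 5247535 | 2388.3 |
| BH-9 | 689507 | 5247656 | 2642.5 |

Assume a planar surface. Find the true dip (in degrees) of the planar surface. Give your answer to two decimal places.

Let the plane be z = a·x + b·y + c.
BH-8−BH-7: 425a + 33b = −332.2;  BH-9−BH-7: 107a + 154b = −78.
Solving gives a = −0.78465, b = 0.03869.
Gradient magnitude |∇z| = √(a² + b²) = √(0.61568 + 0.00150) = 0.78560.
True dip = arctan(0.78560) = 38.15°, dipping toward E (azimuth ≈ 093°).

38.15°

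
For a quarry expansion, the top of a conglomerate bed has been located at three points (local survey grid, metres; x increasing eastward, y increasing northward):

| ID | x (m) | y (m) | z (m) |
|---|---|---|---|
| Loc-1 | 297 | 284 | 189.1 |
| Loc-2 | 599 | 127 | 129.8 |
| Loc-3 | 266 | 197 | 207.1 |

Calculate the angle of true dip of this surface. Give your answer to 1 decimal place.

Two edge vectors: Loc-1→Loc-2 = (302, -157, -59.3), Loc-1→Loc-3 = (-31, -87, 18).
Normal n = (Loc-1→Loc-2) × (Loc-1→Loc-3) = (-7985.1, -3597.7, -31141).
So ∂z/∂x = −n_x/n_z = −0.25642 and ∂z/∂y = −n_y/n_z = −0.11553.
Gradient magnitude |∇z| = √(a² + b²) = √(0.06575 + 0.01335) = 0.28124.
True dip = arctan(0.28124) = 15.7°, dipping toward ENE (azimuth ≈ 066°).

15.7°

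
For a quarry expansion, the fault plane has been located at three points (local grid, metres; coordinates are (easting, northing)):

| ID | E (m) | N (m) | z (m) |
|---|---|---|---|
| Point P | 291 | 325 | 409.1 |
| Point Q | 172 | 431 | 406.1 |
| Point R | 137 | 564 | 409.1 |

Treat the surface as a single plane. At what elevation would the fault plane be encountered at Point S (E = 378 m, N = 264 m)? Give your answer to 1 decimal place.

411.9 m

Two edge vectors: Point P→Point Q = (-119, 106, -3), Point P→Point R = (-154, 239, 0).
Normal n = (Point P→Point Q) × (Point P→Point R) = (717, 462, -12117).
So ∂z/∂E = −n_x/n_z = 0.05917 and ∂z/∂N = −n_y/n_z = 0.03813.
Intercept c from Point P: 409.1 − 17.22 − 12.39 = 379.49.
At (378, 264): z = 22.4 + 10.1 + 379.49 = 411.9 m.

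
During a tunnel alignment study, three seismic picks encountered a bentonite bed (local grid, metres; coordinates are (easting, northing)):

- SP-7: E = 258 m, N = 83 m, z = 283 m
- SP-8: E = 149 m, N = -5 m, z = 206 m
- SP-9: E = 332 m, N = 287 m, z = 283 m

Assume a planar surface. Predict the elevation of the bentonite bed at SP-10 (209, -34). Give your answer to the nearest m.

Two edge vectors: SP-7→SP-8 = (-109, -88, -77), SP-7→SP-9 = (74, 204, 0).
Normal n = (SP-7→SP-8) × (SP-7→SP-9) = (15708, -5698, -15724).
So ∂z/∂E = −n_x/n_z = 0.99898 and ∂z/∂N = −n_y/n_z = −0.36238.
Intercept c from SP-7: 283 − 257.74 + 30.08 = 55.34.
At (209, -34): z = 208.8 + 12.3 + 55.34 = 276.4 m.

276 m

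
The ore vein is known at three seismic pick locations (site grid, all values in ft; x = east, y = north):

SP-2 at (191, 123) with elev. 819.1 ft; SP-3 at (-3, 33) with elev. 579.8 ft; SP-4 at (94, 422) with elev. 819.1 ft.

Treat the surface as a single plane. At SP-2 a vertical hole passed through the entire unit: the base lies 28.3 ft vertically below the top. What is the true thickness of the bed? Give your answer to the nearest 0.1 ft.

18.8 ft

Two edge vectors: SP-2→SP-3 = (-194, -90, -239.3), SP-2→SP-4 = (-97, 299, 0).
Normal n = (SP-2→SP-3) × (SP-2→SP-4) = (71550.7, 23212.1, -66736).
So ∂z/∂x = −n_x/n_z = 1.07215 and ∂z/∂y = −n_y/n_z = 0.34782.
|∇z| = √(a²+b²) = 1.12715, so dip δ = arctan(1.12715) = 48.42°.
True thickness = vertical thickness × cos δ = 28.3 × cos 48.42° = 18.8 ft.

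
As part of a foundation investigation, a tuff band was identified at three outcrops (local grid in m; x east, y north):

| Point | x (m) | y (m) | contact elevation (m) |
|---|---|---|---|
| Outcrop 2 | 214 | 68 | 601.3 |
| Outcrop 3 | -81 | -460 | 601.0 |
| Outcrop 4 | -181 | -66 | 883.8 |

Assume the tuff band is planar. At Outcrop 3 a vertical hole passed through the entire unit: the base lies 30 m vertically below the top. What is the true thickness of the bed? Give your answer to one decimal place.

21.1 m

Two edge vectors: Outcrop 2→Outcrop 3 = (-295, -528, -0.3), Outcrop 2→Outcrop 4 = (-395, -134, 282.5).
Normal n = (Outcrop 2→Outcrop 3) × (Outcrop 2→Outcrop 4) = (-149200.2, 83456, -169030).
So ∂z/∂x = −n_x/n_z = −0.88268 and ∂z/∂y = −n_y/n_z = 0.49373.
|∇z| = √(a²+b²) = 1.01139, so dip δ = arctan(1.01139) = 45.32°.
True thickness = vertical thickness × cos δ = 30 × cos 45.32° = 21.1 m.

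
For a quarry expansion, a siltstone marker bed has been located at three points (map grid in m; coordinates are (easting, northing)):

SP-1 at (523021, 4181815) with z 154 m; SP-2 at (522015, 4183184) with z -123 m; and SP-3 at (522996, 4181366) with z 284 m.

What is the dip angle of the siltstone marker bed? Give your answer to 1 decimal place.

16.9°

Let the plane be z = a·E + b·N + c.
SP-2−SP-1: −1006a + 1369b = −277;  SP-3−SP-1: −25a − 449b = 130.
Solving gives a = −0.11030, b = −0.28339.
Gradient magnitude |∇z| = √(a² + b²) = √(0.01217 + 0.08031) = 0.30410.
True dip = arctan(0.30410) = 16.9°, dipping toward NNE (azimuth ≈ 021°).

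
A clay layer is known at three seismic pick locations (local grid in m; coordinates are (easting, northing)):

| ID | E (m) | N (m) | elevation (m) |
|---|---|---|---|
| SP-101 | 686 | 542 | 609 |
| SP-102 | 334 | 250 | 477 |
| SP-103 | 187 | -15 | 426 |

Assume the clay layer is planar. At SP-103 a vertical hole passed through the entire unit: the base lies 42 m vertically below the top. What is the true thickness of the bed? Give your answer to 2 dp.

39.00 m

Let the plane be z = a·E + b·N + c.
SP-102−SP-101: −352a − 292b = −132;  SP-103−SP-101: −499a − 557b = −183.
Solving gives a = 0.39892, b = −0.02883.
|∇z| = √(a²+b²) = 0.39996, so dip δ = arctan(0.39996) = 21.80°.
True thickness = vertical thickness × cos δ = 42 × cos 21.80° = 39.00 m.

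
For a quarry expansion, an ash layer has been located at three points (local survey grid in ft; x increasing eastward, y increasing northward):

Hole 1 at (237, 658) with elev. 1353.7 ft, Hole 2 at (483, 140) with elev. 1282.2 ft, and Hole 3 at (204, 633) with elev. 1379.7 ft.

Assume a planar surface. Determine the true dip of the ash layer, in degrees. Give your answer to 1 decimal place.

34.2°

Two edge vectors: Hole 1→Hole 2 = (246, -518, -71.5), Hole 1→Hole 3 = (-33, -25, 26).
Normal n = (Hole 1→Hole 2) × (Hole 1→Hole 3) = (-15255.5, -4036.5, -23244).
So ∂z/∂x = −n_x/n_z = −0.65632 and ∂z/∂y = −n_y/n_z = −0.17366.
Gradient magnitude |∇z| = √(a² + b²) = √(0.43076 + 0.03016) = 0.67891.
True dip = arctan(0.67891) = 34.2°, dipping toward ENE (azimuth ≈ 075°).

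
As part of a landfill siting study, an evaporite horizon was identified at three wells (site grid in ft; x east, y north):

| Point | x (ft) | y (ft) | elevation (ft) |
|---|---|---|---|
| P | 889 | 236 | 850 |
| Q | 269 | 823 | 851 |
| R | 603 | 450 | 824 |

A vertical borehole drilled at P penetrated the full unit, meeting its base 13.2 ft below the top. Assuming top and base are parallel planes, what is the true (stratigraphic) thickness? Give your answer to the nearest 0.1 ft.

Let the plane be z = a·x + b·y + c.
Q−P: −620a + 587b = 1;  R−P: −286a + 214b = −26.
Solving gives a = 0.43963, b = 0.46605.
|∇z| = √(a²+b²) = 0.64069, so dip δ = arctan(0.64069) = 32.65°.
True thickness = vertical thickness × cos δ = 13.2 × cos 32.65° = 11.1 ft.

11.1 ft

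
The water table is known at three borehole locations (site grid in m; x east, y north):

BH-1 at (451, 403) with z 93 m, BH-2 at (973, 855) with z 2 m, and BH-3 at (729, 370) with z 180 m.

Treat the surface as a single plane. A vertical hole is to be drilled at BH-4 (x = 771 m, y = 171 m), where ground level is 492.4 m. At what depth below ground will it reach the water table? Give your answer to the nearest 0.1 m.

Let the plane be z = a·x + b·y + c.
BH-2−BH-1: 522a + 452b = −91;  BH-3−BH-1: 278a − 33b = 87.
Solving gives a = 0.25420, b = −0.49490.
Then c = 93 − a·451 − b·403 = 177.80.
At (771, 171): z_contact = 195.99 − 84.63 + 177.80 = 289.16 m.
Depth below ground = 492.4 − 289.16 = 203.2 m.

203.2 m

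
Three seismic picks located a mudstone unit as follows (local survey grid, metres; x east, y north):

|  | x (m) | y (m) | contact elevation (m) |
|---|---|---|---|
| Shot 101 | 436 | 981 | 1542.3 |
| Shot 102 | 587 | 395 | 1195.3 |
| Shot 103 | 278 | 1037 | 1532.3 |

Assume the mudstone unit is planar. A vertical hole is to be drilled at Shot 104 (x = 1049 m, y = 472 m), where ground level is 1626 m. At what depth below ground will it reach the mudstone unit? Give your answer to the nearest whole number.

Two edge vectors: Shot 101→Shot 102 = (151, -586, -347), Shot 101→Shot 103 = (-158, 56, -10).
Normal n = (Shot 101→Shot 102) × (Shot 101→Shot 103) = (25292, 56336, -84132).
So ∂z/∂x = −n_x/n_z = 0.30062 and ∂z/∂y = −n_y/n_z = 0.66961.
Intercept c from Shot 101: 1542.3 − 131.07 − 656.89 = 754.34.
At (1049, 472): z_contact = 315.4 + 316.1 + 754.34 = 1385.7 m.
Depth below ground = 1626 − 1385.7 = 240 m.

240 m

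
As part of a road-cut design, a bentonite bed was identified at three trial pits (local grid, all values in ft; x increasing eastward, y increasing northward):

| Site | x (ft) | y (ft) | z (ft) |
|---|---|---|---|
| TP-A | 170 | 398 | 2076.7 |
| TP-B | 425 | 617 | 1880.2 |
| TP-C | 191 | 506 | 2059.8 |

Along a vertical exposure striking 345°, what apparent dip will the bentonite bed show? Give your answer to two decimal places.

10.76°

Two edge vectors: TP-A→TP-B = (255, 219, -196.5), TP-A→TP-C = (21, 108, -16.9).
Normal n = (TP-A→TP-B) × (TP-A→TP-C) = (17520.9, 183, 22941).
So ∂z/∂x = −n_x/n_z = −0.76374 and ∂z/∂y = −n_y/n_z = −0.00798.
Unit vector along 345° is (sin 345°, cos 345°) = (-0.2588, 0.9659).
Slope in that direction = a·(-0.2588) + b·(0.9659) = 0.18996.
Apparent dip = arctan|0.18996| = 10.76° (true dip is 37.4°, so apparent ≤ true as expected).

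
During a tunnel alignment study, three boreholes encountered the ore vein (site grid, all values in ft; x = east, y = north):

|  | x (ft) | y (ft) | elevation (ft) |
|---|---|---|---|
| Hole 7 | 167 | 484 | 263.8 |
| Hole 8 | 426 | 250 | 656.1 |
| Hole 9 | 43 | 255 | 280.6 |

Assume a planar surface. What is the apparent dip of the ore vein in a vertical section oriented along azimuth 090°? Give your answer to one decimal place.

Two edge vectors: Hole 7→Hole 8 = (259, -234, 392.3), Hole 7→Hole 9 = (-124, -229, 16.8).
Normal n = (Hole 7→Hole 8) × (Hole 7→Hole 9) = (85905.5, -52996.4, -88327).
So ∂z/∂x = −n_x/n_z = 0.97258 and ∂z/∂y = −n_y/n_z = −0.60000.
Unit vector along 090° is (sin 90°, cos 90°) = (1.0000, 0.0000).
Slope in that direction = a·(1.0000) + b·(0.0000) = 0.97258.
Apparent dip = arctan|0.97258| = 44.2° (true dip is 48.8°, so apparent ≤ true as expected).

44.2°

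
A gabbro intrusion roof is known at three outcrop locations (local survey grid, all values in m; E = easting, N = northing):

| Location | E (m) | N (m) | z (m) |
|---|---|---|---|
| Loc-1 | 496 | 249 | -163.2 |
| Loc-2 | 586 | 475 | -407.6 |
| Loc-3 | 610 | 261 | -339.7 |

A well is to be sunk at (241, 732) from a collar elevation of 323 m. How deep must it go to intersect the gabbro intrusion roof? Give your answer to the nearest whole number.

Two edge vectors: Loc-1→Loc-2 = (90, 226, -244.4), Loc-1→Loc-3 = (114, 12, -176.5).
Normal n = (Loc-1→Loc-2) × (Loc-1→Loc-3) = (-36956.2, -11976.6, -24684).
So ∂z/∂E = −n_x/n_z = −1.49717 and ∂z/∂N = −n_y/n_z = −0.48520.
Intercept c from Loc-1: -163.2 + 742.60 + 120.81 = 700.21.
At (241, 732): z_contact = −360.8 − 355.2 + 700.21 = -15.8 m.
Depth below ground = 323 − (-15.8) = 339 m.

339 m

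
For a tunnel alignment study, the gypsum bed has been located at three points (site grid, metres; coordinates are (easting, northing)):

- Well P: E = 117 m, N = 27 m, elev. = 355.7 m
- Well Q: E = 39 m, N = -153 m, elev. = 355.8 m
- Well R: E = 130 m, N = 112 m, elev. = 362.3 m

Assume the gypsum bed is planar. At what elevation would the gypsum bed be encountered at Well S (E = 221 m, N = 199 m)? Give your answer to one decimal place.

347.4 m

Two edge vectors: Well P→Well Q = (-78, -180, 0.1), Well P→Well R = (13, 85, 6.6).
Normal n = (Well P→Well Q) × (Well P→Well R) = (-1196.5, 516.1, -4290).
So ∂z/∂E = −n_x/n_z = −0.27890 and ∂z/∂N = −n_y/n_z = 0.12030.
Intercept c from Well P: 355.7 + 32.63 − 3.25 = 385.08.
At (221, 199): z = −61.6 + 23.9 + 385.08 = 347.4 m.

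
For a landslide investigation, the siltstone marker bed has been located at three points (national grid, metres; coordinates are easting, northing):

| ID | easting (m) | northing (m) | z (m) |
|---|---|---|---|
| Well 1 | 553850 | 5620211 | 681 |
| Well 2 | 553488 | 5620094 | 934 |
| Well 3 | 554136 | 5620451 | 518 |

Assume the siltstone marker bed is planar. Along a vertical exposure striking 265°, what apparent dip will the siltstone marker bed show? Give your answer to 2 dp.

Two edge vectors: Well 1→Well 2 = (-362, -117, 253), Well 1→Well 3 = (286, 240, -163).
Normal n = (Well 1→Well 2) × (Well 1→Well 3) = (-41649, 13352, -53418).
So ∂z/∂easting = −n_x/n_z = −0.77968 and ∂z/∂northing = −n_y/n_z = 0.24995.
Unit vector along 265° is (sin 265°, cos 265°) = (-0.9962, -0.0872).
Slope in that direction = a·(-0.9962) + b·(-0.0872) = 0.75493.
Apparent dip = arctan|0.75493| = 37.05° (true dip is 39.3°, so apparent ≤ true as expected).

37.05°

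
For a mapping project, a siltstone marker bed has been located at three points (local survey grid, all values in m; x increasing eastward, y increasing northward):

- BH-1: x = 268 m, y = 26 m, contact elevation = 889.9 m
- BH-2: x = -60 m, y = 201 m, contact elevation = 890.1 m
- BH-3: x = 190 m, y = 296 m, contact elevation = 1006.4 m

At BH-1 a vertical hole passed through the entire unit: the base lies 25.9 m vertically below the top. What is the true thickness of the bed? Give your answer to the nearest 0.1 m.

Two edge vectors: BH-1→BH-2 = (-328, 175, 0.2), BH-1→BH-3 = (-78, 270, 116.5).
Normal n = (BH-1→BH-2) × (BH-1→BH-3) = (20333.5, 38196.4, -74910).
So ∂z/∂x = −n_x/n_z = 0.27144 and ∂z/∂y = −n_y/n_z = 0.50990.
|∇z| = √(a²+b²) = 0.57765, so dip δ = arctan(0.57765) = 30.01°.
True thickness = vertical thickness × cos δ = 25.9 × cos 30.01° = 22.4 m.

22.4 m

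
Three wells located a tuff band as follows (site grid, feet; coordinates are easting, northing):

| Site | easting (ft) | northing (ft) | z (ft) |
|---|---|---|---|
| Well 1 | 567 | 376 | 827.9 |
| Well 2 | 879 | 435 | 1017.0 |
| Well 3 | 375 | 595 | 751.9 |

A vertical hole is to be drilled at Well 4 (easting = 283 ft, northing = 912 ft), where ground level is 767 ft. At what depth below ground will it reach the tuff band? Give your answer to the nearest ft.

Two edge vectors: Well 1→Well 2 = (312, 59, 189.1), Well 1→Well 3 = (-192, 219, -76).
Normal n = (Well 1→Well 2) × (Well 1→Well 3) = (-45896.9, -12595.2, 79656).
So ∂z/∂easting = −n_x/n_z = 0.57619 and ∂z/∂northing = −n_y/n_z = 0.15812.
Intercept c from Well 1: 827.9 − 326.70 − 59.45 = 441.75.
At (283, 912): z_contact = 163.1 + 144.2 + 441.75 = 749.0 ft.
Depth below ground = 767 − 749.0 = 18 ft.

18 ft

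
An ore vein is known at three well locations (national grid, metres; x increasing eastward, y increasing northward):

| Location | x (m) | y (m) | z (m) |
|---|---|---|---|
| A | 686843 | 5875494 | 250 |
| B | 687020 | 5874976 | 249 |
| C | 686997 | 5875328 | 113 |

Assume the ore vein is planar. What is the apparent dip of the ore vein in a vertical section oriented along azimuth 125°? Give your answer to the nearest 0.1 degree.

Two edge vectors: A→B = (177, -518, -1), A→C = (154, -166, -137).
Normal n = (A→B) × (A→C) = (70800, 24095, 50390).
So ∂z/∂x = −n_x/n_z = −1.40504 and ∂z/∂y = −n_y/n_z = −0.47817.
Unit vector along 125° is (sin 125°, cos 125°) = (0.8192, -0.5736).
Slope in that direction = a·(0.8192) + b·(-0.5736) = −0.87667.
Apparent dip = arctan|0.87667| = 41.2° (true dip is 56.0°, so apparent ≤ true as expected).

41.2°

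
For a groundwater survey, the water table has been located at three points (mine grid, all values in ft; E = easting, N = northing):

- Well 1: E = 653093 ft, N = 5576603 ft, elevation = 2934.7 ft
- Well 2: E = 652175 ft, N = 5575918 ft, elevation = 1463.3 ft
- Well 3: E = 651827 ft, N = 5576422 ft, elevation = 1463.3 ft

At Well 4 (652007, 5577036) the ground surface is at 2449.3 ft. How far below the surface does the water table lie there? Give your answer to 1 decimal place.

347.1 ft

Two edge vectors: Well 1→Well 2 = (-918, -685, -1471.4), Well 1→Well 3 = (-1266, -181, -1471.4).
Normal n = (Well 1→Well 2) × (Well 1→Well 3) = (741585.6, 512047.2, -701052).
So ∂z/∂E = −n_x/n_z = 1.057818250 and ∂z/∂N = −n_y/n_z = 0.730398316.
Intercept c from Well 1: 2934.7 − 690853.69 − 4073141.44 = −4761060.43.
At (652007, 5577036): z_contact = 689704.90 + 4073457.70 − 4761060.43 = 2102.17 ft.
Depth below ground = 2449.3 − 2102.17 = 347.1 ft.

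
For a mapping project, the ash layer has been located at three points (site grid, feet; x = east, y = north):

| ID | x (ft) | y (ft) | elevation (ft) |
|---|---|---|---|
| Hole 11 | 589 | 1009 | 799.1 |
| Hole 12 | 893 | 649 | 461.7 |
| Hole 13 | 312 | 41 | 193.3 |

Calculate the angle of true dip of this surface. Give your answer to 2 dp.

Two edge vectors: Hole 11→Hole 12 = (304, -360, -337.4), Hole 11→Hole 13 = (-277, -968, -605.8).
Normal n = (Hole 11→Hole 12) × (Hole 11→Hole 13) = (-108515.2, 277623, -393992).
So ∂z/∂x = −n_x/n_z = −0.27542 and ∂z/∂y = −n_y/n_z = 0.70464.
Gradient magnitude |∇z| = √(a² + b²) = √(0.07586 + 0.49652) = 0.75656.
True dip = arctan(0.75656) = 37.11°, dipping toward SSE (azimuth ≈ 159°).

37.11°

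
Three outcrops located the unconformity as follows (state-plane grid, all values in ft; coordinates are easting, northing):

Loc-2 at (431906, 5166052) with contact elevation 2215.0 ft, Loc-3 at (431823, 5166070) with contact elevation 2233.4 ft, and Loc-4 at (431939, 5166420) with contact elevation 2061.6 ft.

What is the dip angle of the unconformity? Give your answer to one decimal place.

Let the plane be z = a·easting + b·northing + c.
Loc-3−Loc-2: −83a + 18b = 18.4;  Loc-4−Loc-2: 33a + 368b = −153.4.
Solving gives a = −0.30613, b = −0.38940.
Gradient magnitude |∇z| = √(a² + b²) = √(0.09372 + 0.15163) = 0.49533.
True dip = arctan(0.49533) = 26.4°, dipping toward NE (azimuth ≈ 038°).

26.4°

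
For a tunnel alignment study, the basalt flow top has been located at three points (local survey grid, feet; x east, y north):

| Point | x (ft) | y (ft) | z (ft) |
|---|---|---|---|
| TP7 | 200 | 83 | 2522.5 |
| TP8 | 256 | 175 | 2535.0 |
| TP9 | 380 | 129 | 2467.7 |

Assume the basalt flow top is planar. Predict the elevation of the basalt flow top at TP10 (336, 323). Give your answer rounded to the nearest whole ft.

Two edge vectors: TP7→TP8 = (56, 92, 12.5), TP7→TP9 = (180, 46, -54.8).
Normal n = (TP7→TP8) × (TP7→TP9) = (-5616.6, 5318.8, -13984).
So ∂z/∂x = −n_x/n_z = −0.40164 and ∂z/∂y = −n_y/n_z = 0.38035.
Intercept c from TP7: 2522.5 + 80.33 − 31.57 = 2571.26.
At (336, 323): z = −135.0 + 122.9 + 2571.26 = 2559.2 ft.

2559 ft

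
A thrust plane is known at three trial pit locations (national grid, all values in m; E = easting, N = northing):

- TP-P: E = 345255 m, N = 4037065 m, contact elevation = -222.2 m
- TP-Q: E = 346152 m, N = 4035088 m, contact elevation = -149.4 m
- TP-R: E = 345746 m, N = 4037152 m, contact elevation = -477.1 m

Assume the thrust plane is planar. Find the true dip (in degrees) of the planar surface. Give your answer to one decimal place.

28.2°

Let the plane be z = a·E + b·N + c.
TP-Q−TP-P: 897a − 1977b = 72.8;  TP-R−TP-P: 491a + 87b = −254.9.
Solving gives a = −0.47447, b = −0.25210.
Gradient magnitude |∇z| = √(a² + b²) = √(0.22513 + 0.06356) = 0.53729.
True dip = arctan(0.53729) = 28.2°, dipping toward ENE (azimuth ≈ 062°).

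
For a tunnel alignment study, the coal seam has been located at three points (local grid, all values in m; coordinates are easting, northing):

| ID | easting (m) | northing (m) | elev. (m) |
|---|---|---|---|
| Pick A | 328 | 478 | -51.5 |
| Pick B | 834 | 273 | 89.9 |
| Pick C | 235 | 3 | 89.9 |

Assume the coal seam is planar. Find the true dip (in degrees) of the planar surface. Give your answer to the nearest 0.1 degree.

Two edge vectors: Pick A→Pick B = (506, -205, 141.4), Pick A→Pick C = (-93, -475, 141.4).
Normal n = (Pick A→Pick B) × (Pick A→Pick C) = (38178, -84698.6, -259415).
So ∂z/∂easting = −n_x/n_z = 0.14717 and ∂z/∂northing = −n_y/n_z = −0.32650.
Gradient magnitude |∇z| = √(a² + b²) = √(0.02166 + 0.10660) = 0.35813.
True dip = arctan(0.35813) = 19.7°, dipping toward NNW (azimuth ≈ 336°).

19.7°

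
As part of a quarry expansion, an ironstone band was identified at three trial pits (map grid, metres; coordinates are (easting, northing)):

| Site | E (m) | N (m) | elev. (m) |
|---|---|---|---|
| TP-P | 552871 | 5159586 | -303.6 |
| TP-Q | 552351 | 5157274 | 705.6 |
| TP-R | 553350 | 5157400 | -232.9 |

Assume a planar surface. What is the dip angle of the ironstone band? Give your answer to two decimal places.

Two edge vectors: TP-P→TP-Q = (-520, -2312, 1009.2), TP-P→TP-R = (479, -2186, 70.7).
Normal n = (TP-P→TP-Q) × (TP-P→TP-R) = (2042652.8, 520170.8, 2244168).
So ∂z/∂E = −n_x/n_z = −0.91020 and ∂z/∂N = −n_y/n_z = −0.23179.
Gradient magnitude |∇z| = √(a² + b²) = √(0.82847 + 0.05373) = 0.93925.
True dip = arctan(0.93925) = 43.21°, dipping toward ENE (azimuth ≈ 076°).

43.21°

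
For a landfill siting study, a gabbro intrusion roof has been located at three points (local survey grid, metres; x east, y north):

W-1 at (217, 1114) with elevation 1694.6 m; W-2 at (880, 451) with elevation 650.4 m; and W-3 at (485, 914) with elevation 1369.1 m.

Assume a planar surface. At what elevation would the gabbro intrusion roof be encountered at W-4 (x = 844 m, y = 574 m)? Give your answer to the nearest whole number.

831 m

Two edge vectors: W-1→W-2 = (663, -663, -1044.2), W-1→W-3 = (268, -200, -325.5).
Normal n = (W-1→W-2) × (W-1→W-3) = (6966.5, -64039.1, 45084).
So ∂z/∂x = −n_x/n_z = −0.15452 and ∂z/∂y = −n_y/n_z = 1.42044.
Intercept c from W-1: 1694.6 + 33.53 − 1582.37 = 145.76.
At (844, 574): z = −130.4 + 815.3 + 145.76 = 830.7 m.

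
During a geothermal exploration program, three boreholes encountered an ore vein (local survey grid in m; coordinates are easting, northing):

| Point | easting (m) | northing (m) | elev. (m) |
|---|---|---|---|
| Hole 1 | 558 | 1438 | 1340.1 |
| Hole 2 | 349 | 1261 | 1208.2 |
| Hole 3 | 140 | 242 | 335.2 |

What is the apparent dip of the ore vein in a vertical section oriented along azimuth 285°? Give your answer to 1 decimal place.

Let the plane be z = a·easting + b·northing + c.
Hole 2−Hole 1: −209a − 177b = −131.9;  Hole 3−Hole 1: −418a − 1196b = −1004.9.
Solving gives a = −0.11430, b = 0.88017.
Unit vector along 285° is (sin 285°, cos 285°) = (-0.9659, 0.2588).
Slope in that direction = a·(-0.9659) + b·(0.2588) = 0.33821.
Apparent dip = arctan|0.33821| = 18.7° (true dip is 41.6°, so apparent ≤ true as expected).

18.7°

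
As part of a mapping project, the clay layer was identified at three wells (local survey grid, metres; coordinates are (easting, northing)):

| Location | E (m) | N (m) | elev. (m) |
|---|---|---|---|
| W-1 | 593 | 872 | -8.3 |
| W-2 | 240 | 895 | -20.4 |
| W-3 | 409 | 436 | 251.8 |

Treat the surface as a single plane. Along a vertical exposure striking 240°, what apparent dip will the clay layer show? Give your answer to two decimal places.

16.76°

Two edge vectors: W-1→W-2 = (-353, 23, -12.1), W-1→W-3 = (-184, -436, 260.1).
Normal n = (W-1→W-2) × (W-1→W-3) = (706.7, 94041.7, 158140).
So ∂z/∂E = −n_x/n_z = −0.00447 and ∂z/∂N = −n_y/n_z = −0.59467.
Unit vector along 240° is (sin 240°, cos 240°) = (-0.8660, -0.5000).
Slope in that direction = a·(-0.8660) + b·(-0.5000) = 0.30121.
Apparent dip = arctan|0.30121| = 16.76° (true dip is 30.7°, so apparent ≤ true as expected).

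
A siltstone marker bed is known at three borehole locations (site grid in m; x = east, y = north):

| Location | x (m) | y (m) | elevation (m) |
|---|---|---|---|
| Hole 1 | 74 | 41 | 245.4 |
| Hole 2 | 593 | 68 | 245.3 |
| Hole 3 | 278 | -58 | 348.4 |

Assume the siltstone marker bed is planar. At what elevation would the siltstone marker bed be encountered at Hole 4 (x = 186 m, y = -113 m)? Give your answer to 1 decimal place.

Let the plane be z = a·x + b·y + c.
Hole 2−Hole 1: 519a + 27b = −0.1;  Hole 3−Hole 1: 204a − 99b = 103.
Solving gives a = 0.04871, b = −0.94003.
Then c = 245.4 − a·74 − b·41 = 280.34.
At (186, -113): z = 9.1 + 106.2 + 280.34 = 395.6 m.

395.6 m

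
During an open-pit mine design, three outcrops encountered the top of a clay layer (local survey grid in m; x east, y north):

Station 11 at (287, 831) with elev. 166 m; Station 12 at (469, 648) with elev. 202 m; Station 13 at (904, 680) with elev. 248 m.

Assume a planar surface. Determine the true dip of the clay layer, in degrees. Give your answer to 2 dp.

Two edge vectors: Station 11→Station 12 = (182, -183, 36), Station 11→Station 13 = (617, -151, 82).
Normal n = (Station 11→Station 12) × (Station 11→Station 13) = (-9570, 7288, 85429).
So ∂z/∂x = −n_x/n_z = 0.11202 and ∂z/∂y = −n_y/n_z = −0.08531.
Gradient magnitude |∇z| = √(a² + b²) = √(0.01255 + 0.00728) = 0.14081.
True dip = arctan(0.14081) = 8.02°, dipping toward NW (azimuth ≈ 307°).

8.02°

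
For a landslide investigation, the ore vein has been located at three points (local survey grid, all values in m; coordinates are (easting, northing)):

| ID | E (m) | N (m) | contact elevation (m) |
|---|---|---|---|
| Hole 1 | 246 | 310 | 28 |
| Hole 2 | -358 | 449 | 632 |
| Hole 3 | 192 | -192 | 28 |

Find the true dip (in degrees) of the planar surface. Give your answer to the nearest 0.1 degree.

44.5°

Two edge vectors: Hole 1→Hole 2 = (-604, 139, 604), Hole 1→Hole 3 = (-54, -502, 0).
Normal n = (Hole 1→Hole 2) × (Hole 1→Hole 3) = (303208, -32616, 310714).
So ∂z/∂E = −n_x/n_z = −0.97584 and ∂z/∂N = −n_y/n_z = 0.10497.
Gradient magnitude |∇z| = √(a² + b²) = √(0.95227 + 0.01102) = 0.98147.
True dip = arctan(0.98147) = 44.5°, dipping toward E (azimuth ≈ 096°).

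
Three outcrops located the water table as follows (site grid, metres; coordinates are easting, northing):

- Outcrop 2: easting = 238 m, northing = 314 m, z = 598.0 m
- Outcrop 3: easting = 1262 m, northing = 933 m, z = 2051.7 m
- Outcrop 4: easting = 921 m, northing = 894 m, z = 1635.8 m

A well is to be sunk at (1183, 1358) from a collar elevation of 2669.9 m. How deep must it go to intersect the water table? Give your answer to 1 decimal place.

537.5 m

Two edge vectors: Outcrop 2→Outcrop 3 = (1024, 619, 1453.7), Outcrop 2→Outcrop 4 = (683, 580, 1037.8).
Normal n = (Outcrop 2→Outcrop 3) × (Outcrop 2→Outcrop 4) = (-200747.8, -69830.1, 171143).
So ∂z/∂easting = −n_x/n_z = 1.172983 and ∂z/∂northing = −n_y/n_z = 0.408022.
Intercept c from Outcrop 2: 598 − 279.17 − 128.12 = 190.71.
At (1183, 1358): z_contact = 1387.64 + 554.09 + 190.71 = 2132.44 m.
Depth below ground = 2669.9 − 2132.44 = 537.5 m.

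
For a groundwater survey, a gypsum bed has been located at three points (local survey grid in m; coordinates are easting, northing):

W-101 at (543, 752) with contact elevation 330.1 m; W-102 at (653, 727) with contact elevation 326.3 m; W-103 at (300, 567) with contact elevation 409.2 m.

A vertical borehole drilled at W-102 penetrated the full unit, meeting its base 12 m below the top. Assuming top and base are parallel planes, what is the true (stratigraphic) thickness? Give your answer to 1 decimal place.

Two edge vectors: W-101→W-102 = (110, -25, -3.8), W-101→W-103 = (-243, -185, 79.1).
Normal n = (W-101→W-102) × (W-101→W-103) = (-2680.5, -7777.6, -26425).
So ∂z/∂easting = −n_x/n_z = −0.10144 and ∂z/∂northing = −n_y/n_z = −0.29433.
|∇z| = √(a²+b²) = 0.31132, so dip δ = arctan(0.31132) = 17.29°.
True thickness = vertical thickness × cos δ = 12 × cos 17.29° = 11.5 m.

11.5 m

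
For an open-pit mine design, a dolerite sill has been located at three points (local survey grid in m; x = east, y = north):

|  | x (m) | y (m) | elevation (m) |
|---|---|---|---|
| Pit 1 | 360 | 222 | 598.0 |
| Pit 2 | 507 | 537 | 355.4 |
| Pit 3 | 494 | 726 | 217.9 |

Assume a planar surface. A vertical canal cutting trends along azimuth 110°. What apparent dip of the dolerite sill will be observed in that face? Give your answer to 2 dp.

9.97°

Let the plane be z = a·x + b·y + c.
Pit 2−Pit 1: 147a + 315b = −242.6;  Pit 3−Pit 1: 134a + 504b = −380.1.
Solving gives a = −0.07964, b = −0.73299.
Unit vector along 110° is (sin 110°, cos 110°) = (0.9397, -0.3420).
Slope in that direction = a·(0.9397) + b·(-0.3420) = 0.17586.
Apparent dip = arctan|0.17586| = 9.97° (true dip is 36.4°, so apparent ≤ true as expected).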